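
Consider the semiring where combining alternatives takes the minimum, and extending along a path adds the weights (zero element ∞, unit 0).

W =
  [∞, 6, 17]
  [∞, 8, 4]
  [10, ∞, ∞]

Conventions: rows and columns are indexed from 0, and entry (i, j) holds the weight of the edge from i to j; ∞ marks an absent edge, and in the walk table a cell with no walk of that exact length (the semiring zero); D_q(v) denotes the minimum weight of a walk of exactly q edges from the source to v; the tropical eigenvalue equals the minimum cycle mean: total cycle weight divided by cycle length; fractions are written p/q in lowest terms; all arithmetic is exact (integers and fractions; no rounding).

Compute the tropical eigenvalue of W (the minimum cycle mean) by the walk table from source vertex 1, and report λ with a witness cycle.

q=0: [∞, 0, ∞]
q=1: [∞, 8, 4]
q=2: [14, 16, 12]
q=3: [22, 20, 20]
Optimal cycle mean attained by: cycle 0->1->2->0, total 6 + 4 + 10, length 3.
Answer: λ = 20/3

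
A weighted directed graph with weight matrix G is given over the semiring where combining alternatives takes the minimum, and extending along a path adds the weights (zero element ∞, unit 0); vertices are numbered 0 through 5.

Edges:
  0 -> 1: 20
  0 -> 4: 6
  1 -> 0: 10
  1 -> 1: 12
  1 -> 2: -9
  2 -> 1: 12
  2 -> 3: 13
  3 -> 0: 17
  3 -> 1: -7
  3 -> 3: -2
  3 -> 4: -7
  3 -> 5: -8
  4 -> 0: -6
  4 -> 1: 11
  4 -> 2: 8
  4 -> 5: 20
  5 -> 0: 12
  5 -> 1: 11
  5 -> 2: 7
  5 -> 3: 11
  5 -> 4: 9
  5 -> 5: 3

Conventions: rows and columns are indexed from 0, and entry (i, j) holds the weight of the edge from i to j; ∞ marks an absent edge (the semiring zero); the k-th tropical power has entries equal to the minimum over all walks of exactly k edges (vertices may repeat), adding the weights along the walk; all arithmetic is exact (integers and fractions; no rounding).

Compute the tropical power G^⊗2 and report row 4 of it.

G^⊗2:
  [0, 17, 11, ∞, ∞, 26]
  [22, 3, 3, 4, 16, ∞]
  [22, 6, 3, 11, 6, 5]
  [-13, -9, -16, -4, -9, -10]
  [21, 14, 2, 21, 0, 23]
  [3, 4, 2, 9, 4, 3]
Answer: row 4 of G^⊗2 = [21, 14, 2, 21, 0, 23]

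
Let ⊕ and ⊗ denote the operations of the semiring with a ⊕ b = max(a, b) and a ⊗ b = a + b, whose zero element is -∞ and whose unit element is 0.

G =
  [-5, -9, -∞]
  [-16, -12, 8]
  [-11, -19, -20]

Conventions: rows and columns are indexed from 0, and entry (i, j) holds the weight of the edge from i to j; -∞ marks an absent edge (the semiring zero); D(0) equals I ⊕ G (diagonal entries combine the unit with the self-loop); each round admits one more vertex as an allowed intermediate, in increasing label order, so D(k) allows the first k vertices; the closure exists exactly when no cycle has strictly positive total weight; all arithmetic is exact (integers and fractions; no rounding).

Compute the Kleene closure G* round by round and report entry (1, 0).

D(0):
  [0, -9, -∞]
  [-16, 0, 8]
  [-11, -19, 0]
D(1):
  [0, -9, -∞]
  [-16, 0, 8]
  [-11, -19, 0]
D(2):
  [0, -9, -1]
  [-16, 0, 8]
  [-11, -19, 0]
D(3):
  [0, -9, -1]
  [-3, 0, 8]
  [-11, -19, 0]
Answer: G*[1][0] = -3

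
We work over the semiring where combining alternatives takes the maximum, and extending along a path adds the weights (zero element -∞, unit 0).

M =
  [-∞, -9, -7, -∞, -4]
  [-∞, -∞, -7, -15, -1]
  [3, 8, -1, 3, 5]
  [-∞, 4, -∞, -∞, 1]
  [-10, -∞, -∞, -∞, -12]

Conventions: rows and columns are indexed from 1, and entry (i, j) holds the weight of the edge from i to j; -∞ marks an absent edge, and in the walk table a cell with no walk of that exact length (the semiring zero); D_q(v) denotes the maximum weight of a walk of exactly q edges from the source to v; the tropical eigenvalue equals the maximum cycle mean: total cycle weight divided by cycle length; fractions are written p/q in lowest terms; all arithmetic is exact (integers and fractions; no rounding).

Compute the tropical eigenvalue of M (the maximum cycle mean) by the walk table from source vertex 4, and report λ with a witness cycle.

q=0: [-∞, -∞, -∞, 0, -∞]
q=1: [-∞, 4, -∞, -∞, 1]
q=2: [-9, -∞, -3, -11, 3]
q=3: [0, 5, -4, 0, 2]
q=4: [-1, 4, -2, -1, 4]
q=5: [1, 6, -3, 1, 3]
Optimal cycle mean attained by: cycle 2->3->2, total (-7) + 8, length 2.
Answer: λ = 1/2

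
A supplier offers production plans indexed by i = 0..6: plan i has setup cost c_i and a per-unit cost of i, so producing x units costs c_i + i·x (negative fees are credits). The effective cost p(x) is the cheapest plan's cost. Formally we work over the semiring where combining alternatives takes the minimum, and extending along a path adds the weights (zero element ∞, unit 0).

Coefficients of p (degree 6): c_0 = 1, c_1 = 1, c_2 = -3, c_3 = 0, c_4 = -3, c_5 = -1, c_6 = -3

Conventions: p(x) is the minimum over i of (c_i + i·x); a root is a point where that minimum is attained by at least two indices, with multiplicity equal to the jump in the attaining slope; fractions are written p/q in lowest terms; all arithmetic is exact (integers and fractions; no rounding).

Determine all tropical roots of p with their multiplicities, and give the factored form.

hull edge (i=0, c=1) to (i=2, c=-3): slope -2, span 2
hull edge (i=2, c=-3) to (i=6, c=-3): slope 0, span 4
Factored form: p(x) = -3 ⊗ (x ⊕ 0) ⊗ (x ⊕ 0) ⊗ (x ⊕ 0) ⊗ (x ⊕ 0) ⊗ (x ⊕ 2) ⊗ (x ⊕ 2)
Answer: roots = 0 (mult 4), 2 (mult 2)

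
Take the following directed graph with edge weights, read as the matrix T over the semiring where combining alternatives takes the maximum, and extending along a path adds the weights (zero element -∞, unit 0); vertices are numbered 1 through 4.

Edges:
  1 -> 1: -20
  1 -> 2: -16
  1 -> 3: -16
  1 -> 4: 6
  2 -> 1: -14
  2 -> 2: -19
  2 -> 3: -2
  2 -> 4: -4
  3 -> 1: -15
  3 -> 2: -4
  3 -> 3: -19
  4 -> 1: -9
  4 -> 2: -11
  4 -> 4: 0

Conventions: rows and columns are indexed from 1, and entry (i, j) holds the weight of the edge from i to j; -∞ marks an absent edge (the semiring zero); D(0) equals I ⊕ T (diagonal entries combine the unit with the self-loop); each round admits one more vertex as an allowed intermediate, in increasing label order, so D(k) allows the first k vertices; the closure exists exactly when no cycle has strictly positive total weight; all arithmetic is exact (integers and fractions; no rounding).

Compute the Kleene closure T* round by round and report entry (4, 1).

D(0):
  [0, -16, -16, 6]
  [-14, 0, -2, -4]
  [-15, -4, 0, -∞]
  [-9, -11, -∞, 0]
D(1):
  [0, -16, -16, 6]
  [-14, 0, -2, -4]
  [-15, -4, 0, -9]
  [-9, -11, -25, 0]
D(2):
  [0, -16, -16, 6]
  [-14, 0, -2, -4]
  [-15, -4, 0, -8]
  [-9, -11, -13, 0]
D(3):
  [0, -16, -16, 6]
  [-14, 0, -2, -4]
  [-15, -4, 0, -8]
  [-9, -11, -13, 0]
D(4):
  [0, -5, -7, 6]
  [-13, 0, -2, -4]
  [-15, -4, 0, -8]
  [-9, -11, -13, 0]
Answer: T*[4][1] = -9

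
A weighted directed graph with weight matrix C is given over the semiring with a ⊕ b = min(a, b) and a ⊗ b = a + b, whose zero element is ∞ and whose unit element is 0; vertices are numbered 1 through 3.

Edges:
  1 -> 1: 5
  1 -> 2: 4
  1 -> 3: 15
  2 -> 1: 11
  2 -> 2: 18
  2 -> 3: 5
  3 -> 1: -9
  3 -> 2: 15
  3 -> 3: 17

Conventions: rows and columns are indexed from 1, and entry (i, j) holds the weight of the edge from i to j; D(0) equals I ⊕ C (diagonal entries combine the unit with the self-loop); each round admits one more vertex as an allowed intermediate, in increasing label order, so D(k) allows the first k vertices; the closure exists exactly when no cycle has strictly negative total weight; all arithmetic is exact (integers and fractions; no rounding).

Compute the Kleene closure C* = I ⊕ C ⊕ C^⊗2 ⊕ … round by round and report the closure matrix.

D(0):
  [0, 4, 15]
  [11, 0, 5]
  [-9, 15, 0]
D(1):
  [0, 4, 15]
  [11, 0, 5]
  [-9, -5, 0]
D(2):
  [0, 4, 9]
  [11, 0, 5]
  [-9, -5, 0]
D(3):
  [0, 4, 9]
  [-4, 0, 5]
  [-9, -5, 0]
Answer: C* = [[0, 4, 9], [-4, 0, 5], [-9, -5, 0]]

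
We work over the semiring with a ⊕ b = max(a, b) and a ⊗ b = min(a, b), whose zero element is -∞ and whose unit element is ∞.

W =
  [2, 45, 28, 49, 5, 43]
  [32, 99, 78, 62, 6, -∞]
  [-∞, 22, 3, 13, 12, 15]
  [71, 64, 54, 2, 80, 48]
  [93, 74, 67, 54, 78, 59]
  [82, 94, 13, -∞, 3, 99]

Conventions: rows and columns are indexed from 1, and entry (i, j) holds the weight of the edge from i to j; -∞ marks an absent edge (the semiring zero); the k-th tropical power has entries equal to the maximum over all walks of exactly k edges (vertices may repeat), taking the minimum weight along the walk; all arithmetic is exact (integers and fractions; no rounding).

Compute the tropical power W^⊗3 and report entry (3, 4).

W^⊗2:
  [49, 49, 49, 45, 49, 48]
  [62, 99, 78, 62, 62, 48]
  [22, 22, 22, 22, 13, 15]
  [80, 74, 67, 62, 78, 59]
  [78, 74, 74, 62, 78, 59]
  [82, 94, 78, 62, 12, 99]
W^⊗3:
  [49, 49, 49, 49, 49, 49]
  [62, 99, 78, 62, 62, 59]
  [22, 22, 22, 22, 22, 22]
  [78, 74, 74, 62, 78, 59]
  [78, 74, 74, 62, 78, 59]
  [82, 94, 78, 62, 62, 99]
Key observation: the optimum is the walk 3->2->2->4, with weight 22 min 99 min 62 = 22.
Optimal value attained by: walk 3->2->2->4.
Answer: (W^⊗3)[3][4] = 22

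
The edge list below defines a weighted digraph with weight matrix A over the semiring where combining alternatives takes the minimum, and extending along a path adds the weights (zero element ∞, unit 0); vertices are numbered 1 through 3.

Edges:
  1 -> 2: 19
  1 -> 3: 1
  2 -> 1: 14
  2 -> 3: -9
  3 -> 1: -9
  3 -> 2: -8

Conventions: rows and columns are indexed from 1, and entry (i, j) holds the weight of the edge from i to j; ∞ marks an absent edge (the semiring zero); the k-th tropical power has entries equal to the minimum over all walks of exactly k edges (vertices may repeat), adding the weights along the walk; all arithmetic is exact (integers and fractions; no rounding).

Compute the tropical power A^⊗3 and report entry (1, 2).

A^⊗2:
  [-8, -7, 10]
  [-18, -17, 15]
  [6, 10, -17]
A^⊗3:
  [1, 2, -16]
  [-3, 1, -26]
  [-26, -25, 1]
Key observation: the optimum is the walk 1->2->3->2, with weight 19 + (-9) + (-8) = 2.
Optimal value attained by: walk 1->2->3->2.
Answer: (A^⊗3)[1][2] = 2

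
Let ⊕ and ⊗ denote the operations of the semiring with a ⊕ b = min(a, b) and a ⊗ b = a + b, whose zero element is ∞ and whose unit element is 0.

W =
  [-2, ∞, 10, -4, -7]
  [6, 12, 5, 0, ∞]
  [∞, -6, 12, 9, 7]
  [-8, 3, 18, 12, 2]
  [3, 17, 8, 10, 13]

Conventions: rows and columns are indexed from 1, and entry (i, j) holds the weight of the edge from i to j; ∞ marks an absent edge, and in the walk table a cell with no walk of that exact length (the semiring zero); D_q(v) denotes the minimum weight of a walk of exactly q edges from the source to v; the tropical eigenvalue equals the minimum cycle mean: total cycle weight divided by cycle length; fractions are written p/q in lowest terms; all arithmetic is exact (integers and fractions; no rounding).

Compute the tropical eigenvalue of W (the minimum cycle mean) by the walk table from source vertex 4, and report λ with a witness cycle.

q=0: [∞, ∞, ∞, 0, ∞]
q=1: [-8, 3, 18, 12, 2]
q=2: [-10, 12, 2, -12, -15]
q=3: [-20, -9, -7, -14, -17]
q=4: [-22, -13, -10, -24, -27]
q=5: [-32, -21, -19, -26, -29]
Optimal cycle mean attained by: cycle 1->4->1, total (-4) + (-8), length 2.
Answer: λ = -6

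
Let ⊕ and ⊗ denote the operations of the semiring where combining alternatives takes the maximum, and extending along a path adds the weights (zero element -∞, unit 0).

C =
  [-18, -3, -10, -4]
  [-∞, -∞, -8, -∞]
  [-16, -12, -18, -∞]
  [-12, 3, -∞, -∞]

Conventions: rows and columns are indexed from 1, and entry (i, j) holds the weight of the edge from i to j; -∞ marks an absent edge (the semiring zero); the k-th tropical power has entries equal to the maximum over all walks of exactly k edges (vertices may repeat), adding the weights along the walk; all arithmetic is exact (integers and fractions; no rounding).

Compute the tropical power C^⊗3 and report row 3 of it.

C^⊗2:
  [-16, -1, -11, -22]
  [-24, -20, -26, -∞]
  [-34, -19, -20, -20]
  [-30, -15, -5, -16]
C^⊗3:
  [-27, -19, -9, -20]
  [-42, -27, -28, -28]
  [-32, -17, -27, -38]
  [-21, -13, -23, -34]
Answer: row 3 of C^⊗3 = [-32, -17, -27, -38]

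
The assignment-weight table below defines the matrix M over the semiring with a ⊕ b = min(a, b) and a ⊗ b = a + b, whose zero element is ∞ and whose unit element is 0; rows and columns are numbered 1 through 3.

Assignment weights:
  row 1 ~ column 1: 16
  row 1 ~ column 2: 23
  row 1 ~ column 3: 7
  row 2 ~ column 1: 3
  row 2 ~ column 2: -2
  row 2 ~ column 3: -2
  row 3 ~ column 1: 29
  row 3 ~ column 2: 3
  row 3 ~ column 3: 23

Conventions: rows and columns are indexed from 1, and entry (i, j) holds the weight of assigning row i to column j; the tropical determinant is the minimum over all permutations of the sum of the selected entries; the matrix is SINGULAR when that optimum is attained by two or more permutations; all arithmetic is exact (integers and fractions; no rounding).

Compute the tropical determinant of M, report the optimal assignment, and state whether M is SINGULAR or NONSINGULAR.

σ = (1, 2, 3): 16 + (-2) + 23 = 37
σ = (1, 3, 2): 16 + (-2) + 3 = 17
σ = (2, 1, 3): 23 + 3 + 23 = 49
σ = (2, 3, 1): 23 + (-2) + 29 = 50
σ = (3, 1, 2): 7 + 3 + 3 = 13
σ = (3, 2, 1): 7 + (-2) + 29 = 34
Optimal value attained by: σ = (3, 1, 2).
Answer: det⊕(M) = 13; verdict: NONSINGULAR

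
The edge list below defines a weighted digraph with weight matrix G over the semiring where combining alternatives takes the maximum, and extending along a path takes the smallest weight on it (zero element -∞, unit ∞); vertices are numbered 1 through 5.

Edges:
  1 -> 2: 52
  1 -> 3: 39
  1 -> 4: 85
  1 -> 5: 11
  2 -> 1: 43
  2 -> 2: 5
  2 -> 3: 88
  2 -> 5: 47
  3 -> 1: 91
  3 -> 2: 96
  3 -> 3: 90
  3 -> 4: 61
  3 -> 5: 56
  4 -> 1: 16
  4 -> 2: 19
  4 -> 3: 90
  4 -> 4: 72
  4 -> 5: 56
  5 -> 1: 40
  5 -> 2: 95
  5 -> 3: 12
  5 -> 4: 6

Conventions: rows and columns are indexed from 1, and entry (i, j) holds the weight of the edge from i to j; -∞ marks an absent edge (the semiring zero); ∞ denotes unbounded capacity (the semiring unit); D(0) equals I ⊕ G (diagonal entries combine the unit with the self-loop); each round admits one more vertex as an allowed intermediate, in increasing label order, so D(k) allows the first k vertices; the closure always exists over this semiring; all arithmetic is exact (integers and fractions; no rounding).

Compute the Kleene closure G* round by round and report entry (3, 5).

D(0):
  [∞, 52, 39, 85, 11]
  [43, ∞, 88, -∞, 47]
  [91, 96, ∞, 61, 56]
  [16, 19, 90, ∞, 56]
  [40, 95, 12, 6, ∞]
D(1):
  [∞, 52, 39, 85, 11]
  [43, ∞, 88, 43, 47]
  [91, 96, ∞, 85, 56]
  [16, 19, 90, ∞, 56]
  [40, 95, 39, 40, ∞]
D(2):
  [∞, 52, 52, 85, 47]
  [43, ∞, 88, 43, 47]
  [91, 96, ∞, 85, 56]
  [19, 19, 90, ∞, 56]
  [43, 95, 88, 43, ∞]
D(3):
  [∞, 52, 52, 85, 52]
  [88, ∞, 88, 85, 56]
  [91, 96, ∞, 85, 56]
  [90, 90, 90, ∞, 56]
  [88, 95, 88, 85, ∞]
D(4):
  [∞, 85, 85, 85, 56]
  [88, ∞, 88, 85, 56]
  [91, 96, ∞, 85, 56]
  [90, 90, 90, ∞, 56]
  [88, 95, 88, 85, ∞]
D(5):
  [∞, 85, 85, 85, 56]
  [88, ∞, 88, 85, 56]
  [91, 96, ∞, 85, 56]
  [90, 90, 90, ∞, 56]
  [88, 95, 88, 85, ∞]
Answer: G*[3][5] = 56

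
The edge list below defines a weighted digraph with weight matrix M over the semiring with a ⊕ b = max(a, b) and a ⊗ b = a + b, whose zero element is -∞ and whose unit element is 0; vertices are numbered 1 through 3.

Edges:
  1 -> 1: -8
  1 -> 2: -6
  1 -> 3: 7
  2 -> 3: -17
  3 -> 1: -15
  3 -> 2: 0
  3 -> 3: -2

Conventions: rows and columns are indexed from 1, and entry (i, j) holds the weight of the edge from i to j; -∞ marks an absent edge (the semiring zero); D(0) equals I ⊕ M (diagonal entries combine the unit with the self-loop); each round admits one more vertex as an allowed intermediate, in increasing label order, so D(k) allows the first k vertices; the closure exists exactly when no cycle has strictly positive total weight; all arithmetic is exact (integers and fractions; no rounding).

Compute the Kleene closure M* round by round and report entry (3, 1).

D(0):
  [0, -6, 7]
  [-∞, 0, -17]
  [-15, 0, 0]
D(1):
  [0, -6, 7]
  [-∞, 0, -17]
  [-15, 0, 0]
D(2):
  [0, -6, 7]
  [-∞, 0, -17]
  [-15, 0, 0]
D(3):
  [0, 7, 7]
  [-32, 0, -17]
  [-15, 0, 0]
Answer: M*[3][1] = -15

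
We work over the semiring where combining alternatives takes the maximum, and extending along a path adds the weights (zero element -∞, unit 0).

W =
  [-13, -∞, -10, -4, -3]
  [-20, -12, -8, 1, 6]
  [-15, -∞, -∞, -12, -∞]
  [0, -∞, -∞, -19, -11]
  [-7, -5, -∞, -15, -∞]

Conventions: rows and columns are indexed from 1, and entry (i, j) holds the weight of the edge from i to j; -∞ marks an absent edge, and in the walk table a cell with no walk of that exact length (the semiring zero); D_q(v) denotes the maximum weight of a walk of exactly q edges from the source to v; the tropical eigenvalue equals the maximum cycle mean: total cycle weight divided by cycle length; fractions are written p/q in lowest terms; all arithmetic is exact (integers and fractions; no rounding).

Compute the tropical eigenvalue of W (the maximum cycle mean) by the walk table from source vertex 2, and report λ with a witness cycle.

q=0: [-∞, 0, -∞, -∞, -∞]
q=1: [-20, -12, -8, 1, 6]
q=2: [1, 1, -20, -9, -6]
q=3: [-9, -11, -7, 2, 7]
q=4: [2, 2, -19, -8, -5]
q=5: [-8, -10, -6, 3, 8]
Optimal cycle mean attained by: cycle 2->5->2, total 6 + (-5), length 2.
Answer: λ = 1/2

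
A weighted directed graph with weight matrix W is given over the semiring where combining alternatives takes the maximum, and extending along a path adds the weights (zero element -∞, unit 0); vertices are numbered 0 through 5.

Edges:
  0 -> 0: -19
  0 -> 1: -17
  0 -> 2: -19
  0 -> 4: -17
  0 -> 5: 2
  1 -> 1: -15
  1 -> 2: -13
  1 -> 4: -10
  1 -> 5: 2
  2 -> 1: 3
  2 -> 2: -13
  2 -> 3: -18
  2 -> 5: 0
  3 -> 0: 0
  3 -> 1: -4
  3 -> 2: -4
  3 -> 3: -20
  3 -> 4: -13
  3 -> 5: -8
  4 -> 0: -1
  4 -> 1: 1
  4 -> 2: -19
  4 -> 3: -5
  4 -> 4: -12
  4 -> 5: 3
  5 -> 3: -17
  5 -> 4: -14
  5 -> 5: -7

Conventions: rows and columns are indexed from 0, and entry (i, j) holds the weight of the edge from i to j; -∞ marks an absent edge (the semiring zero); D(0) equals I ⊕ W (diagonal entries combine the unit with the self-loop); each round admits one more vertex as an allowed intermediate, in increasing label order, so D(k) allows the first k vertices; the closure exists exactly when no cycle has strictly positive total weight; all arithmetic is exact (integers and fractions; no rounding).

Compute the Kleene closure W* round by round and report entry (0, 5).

D(0):
  [0, -17, -19, -∞, -17, 2]
  [-∞, 0, -13, -∞, -10, 2]
  [-∞, 3, 0, -18, -∞, 0]
  [0, -4, -4, 0, -13, -8]
  [-1, 1, -19, -5, 0, 3]
  [-∞, -∞, -∞, -17, -14, 0]
D(1):
  [0, -17, -19, -∞, -17, 2]
  [-∞, 0, -13, -∞, -10, 2]
  [-∞, 3, 0, -18, -∞, 0]
  [0, -4, -4, 0, -13, 2]
  [-1, 1, -19, -5, 0, 3]
  [-∞, -∞, -∞, -17, -14, 0]
D(2):
  [0, -17, -19, -∞, -17, 2]
  [-∞, 0, -13, -∞, -10, 2]
  [-∞, 3, 0, -18, -7, 5]
  [0, -4, -4, 0, -13, 2]
  [-1, 1, -12, -5, 0, 3]
  [-∞, -∞, -∞, -17, -14, 0]
D(3):
  [0, -16, -19, -37, -17, 2]
  [-∞, 0, -13, -31, -10, 2]
  [-∞, 3, 0, -18, -7, 5]
  [0, -1, -4, 0, -11, 2]
  [-1, 1, -12, -5, 0, 3]
  [-∞, -∞, -∞, -17, -14, 0]
D(4):
  [0, -16, -19, -37, -17, 2]
  [-31, 0, -13, -31, -10, 2]
  [-18, 3, 0, -18, -7, 5]
  [0, -1, -4, 0, -11, 2]
  [-1, 1, -9, -5, 0, 3]
  [-17, -18, -21, -17, -14, 0]
D(5):
  [0, -16, -19, -22, -17, 2]
  [-11, 0, -13, -15, -10, 2]
  [-8, 3, 0, -12, -7, 5]
  [0, -1, -4, 0, -11, 2]
  [-1, 1, -9, -5, 0, 3]
  [-15, -13, -21, -17, -14, 0]
D(6):
  [0, -11, -19, -15, -12, 2]
  [-11, 0, -13, -15, -10, 2]
  [-8, 3, 0, -12, -7, 5]
  [0, -1, -4, 0, -11, 2]
  [-1, 1, -9, -5, 0, 3]
  [-15, -13, -21, -17, -14, 0]
Answer: W*[0][5] = 2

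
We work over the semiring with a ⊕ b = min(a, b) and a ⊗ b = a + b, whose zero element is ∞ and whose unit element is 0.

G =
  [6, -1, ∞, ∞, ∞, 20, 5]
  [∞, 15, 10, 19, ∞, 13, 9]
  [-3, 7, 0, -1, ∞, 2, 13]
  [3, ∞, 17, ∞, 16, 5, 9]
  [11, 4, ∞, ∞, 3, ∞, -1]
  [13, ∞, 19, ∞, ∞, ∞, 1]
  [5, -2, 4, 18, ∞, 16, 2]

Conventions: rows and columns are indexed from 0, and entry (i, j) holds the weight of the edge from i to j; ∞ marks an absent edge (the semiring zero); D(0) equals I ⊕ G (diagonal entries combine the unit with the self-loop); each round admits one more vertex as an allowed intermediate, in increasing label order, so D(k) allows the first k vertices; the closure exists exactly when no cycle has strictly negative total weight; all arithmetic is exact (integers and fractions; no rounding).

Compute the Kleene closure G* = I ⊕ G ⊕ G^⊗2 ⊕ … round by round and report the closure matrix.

D(0):
  [0, -1, ∞, ∞, ∞, 20, 5]
  [∞, 0, 10, 19, ∞, 13, 9]
  [-3, 7, 0, -1, ∞, 2, 13]
  [3, ∞, 17, 0, 16, 5, 9]
  [11, 4, ∞, ∞, 0, ∞, -1]
  [13, ∞, 19, ∞, ∞, 0, 1]
  [5, -2, 4, 18, ∞, 16, 0]
D(1):
  [0, -1, ∞, ∞, ∞, 20, 5]
  [∞, 0, 10, 19, ∞, 13, 9]
  [-3, -4, 0, -1, ∞, 2, 2]
  [3, 2, 17, 0, 16, 5, 8]
  [11, 4, ∞, ∞, 0, 31, -1]
  [13, 12, 19, ∞, ∞, 0, 1]
  [5, -2, 4, 18, ∞, 16, 0]
D(2):
  [0, -1, 9, 18, ∞, 12, 5]
  [∞, 0, 10, 19, ∞, 13, 9]
  [-3, -4, 0, -1, ∞, 2, 2]
  [3, 2, 12, 0, 16, 5, 8]
  [11, 4, 14, 23, 0, 17, -1]
  [13, 12, 19, 31, ∞, 0, 1]
  [5, -2, 4, 17, ∞, 11, 0]
D(3):
  [0, -1, 9, 8, ∞, 11, 5]
  [7, 0, 10, 9, ∞, 12, 9]
  [-3, -4, 0, -1, ∞, 2, 2]
  [3, 2, 12, 0, 16, 5, 8]
  [11, 4, 14, 13, 0, 16, -1]
  [13, 12, 19, 18, ∞, 0, 1]
  [1, -2, 4, 3, ∞, 6, 0]
D(4):
  [0, -1, 9, 8, 24, 11, 5]
  [7, 0, 10, 9, 25, 12, 9]
  [-3, -4, 0, -1, 15, 2, 2]
  [3, 2, 12, 0, 16, 5, 8]
  [11, 4, 14, 13, 0, 16, -1]
  [13, 12, 19, 18, 34, 0, 1]
  [1, -2, 4, 3, 19, 6, 0]
D(5):
  [0, -1, 9, 8, 24, 11, 5]
  [7, 0, 10, 9, 25, 12, 9]
  [-3, -4, 0, -1, 15, 2, 2]
  [3, 2, 12, 0, 16, 5, 8]
  [11, 4, 14, 13, 0, 16, -1]
  [13, 12, 19, 18, 34, 0, 1]
  [1, -2, 4, 3, 19, 6, 0]
D(6):
  [0, -1, 9, 8, 24, 11, 5]
  [7, 0, 10, 9, 25, 12, 9]
  [-3, -4, 0, -1, 15, 2, 2]
  [3, 2, 12, 0, 16, 5, 6]
  [11, 4, 14, 13, 0, 16, -1]
  [13, 12, 19, 18, 34, 0, 1]
  [1, -2, 4, 3, 19, 6, 0]
D(7):
  [0, -1, 9, 8, 24, 11, 5]
  [7, 0, 10, 9, 25, 12, 9]
  [-3, -4, 0, -1, 15, 2, 2]
  [3, 2, 10, 0, 16, 5, 6]
  [0, -3, 3, 2, 0, 5, -1]
  [2, -1, 5, 4, 20, 0, 1]
  [1, -2, 4, 3, 19, 6, 0]
Answer: G* = [[0, -1, 9, 8, 24, 11, 5], [7, 0, 10, 9, 25, 12, 9], [-3, -4, 0, -1, 15, 2, 2], [3, 2, 10, 0, 16, 5, 6], [0, -3, 3, 2, 0, 5, -1], [2, -1, 5, 4, 20, 0, 1], [1, -2, 4, 3, 19, 6, 0]]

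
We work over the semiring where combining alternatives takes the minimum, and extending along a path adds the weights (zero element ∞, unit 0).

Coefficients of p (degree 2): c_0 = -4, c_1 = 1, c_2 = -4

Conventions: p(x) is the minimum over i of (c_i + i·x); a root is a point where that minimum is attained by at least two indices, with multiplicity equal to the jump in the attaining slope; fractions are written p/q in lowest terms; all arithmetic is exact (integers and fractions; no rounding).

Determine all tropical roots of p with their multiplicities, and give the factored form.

hull edge (i=0, c=-4) to (i=2, c=-4): slope 0, span 2
Factored form: p(x) = -4 ⊗ (x ⊕ 0) ⊗ (x ⊕ 0)
Answer: roots = 0 (mult 2)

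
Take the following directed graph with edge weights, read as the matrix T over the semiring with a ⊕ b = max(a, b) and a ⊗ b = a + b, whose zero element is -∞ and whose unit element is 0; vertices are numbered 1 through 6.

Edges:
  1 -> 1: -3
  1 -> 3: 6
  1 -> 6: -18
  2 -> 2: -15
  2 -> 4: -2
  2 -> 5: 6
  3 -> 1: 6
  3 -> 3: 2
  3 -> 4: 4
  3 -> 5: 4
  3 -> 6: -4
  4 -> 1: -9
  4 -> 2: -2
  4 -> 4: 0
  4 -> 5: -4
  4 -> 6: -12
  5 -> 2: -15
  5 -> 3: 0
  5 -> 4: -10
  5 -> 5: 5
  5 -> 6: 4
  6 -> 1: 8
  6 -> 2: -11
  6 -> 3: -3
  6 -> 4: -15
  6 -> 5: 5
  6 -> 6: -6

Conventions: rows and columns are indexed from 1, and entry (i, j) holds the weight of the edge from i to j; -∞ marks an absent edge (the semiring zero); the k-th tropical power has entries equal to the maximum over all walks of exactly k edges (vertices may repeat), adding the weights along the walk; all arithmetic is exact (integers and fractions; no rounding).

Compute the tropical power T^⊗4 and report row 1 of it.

T^⊗2:
  [12, -29, 8, 10, 10, 2]
  [-11, -4, 6, -2, 11, 10]
  [8, 2, 12, 6, 9, 8]
  [-4, -2, -3, 0, 4, 0]
  [12, -7, 5, 4, 10, 9]
  [5, -10, 14, 1, 10, 9]
T^⊗3:
  [14, 8, 18, 12, 15, 14]
  [18, -1, 11, 10, 16, 15]
  [18, 4, 14, 16, 16, 13]
  [8, -2, 4, 1, 9, 8]
  [17, 2, 18, 9, 15, 14]
  [20, -1, 16, 18, 18, 14]
T^⊗4:
  [24, 10, 20, 22, 22, 19]
  [23, 8, 24, 15, 21, 20]
  [21, 14, 24, 18, 21, 20]
  [16, -1, 14, 8, 14, 13]
  [24, 7, 23, 22, 22, 19]
  [22, 16, 26, 20, 23, 22]
Answer: row 1 of T^⊗4 = [24, 10, 20, 22, 22, 19]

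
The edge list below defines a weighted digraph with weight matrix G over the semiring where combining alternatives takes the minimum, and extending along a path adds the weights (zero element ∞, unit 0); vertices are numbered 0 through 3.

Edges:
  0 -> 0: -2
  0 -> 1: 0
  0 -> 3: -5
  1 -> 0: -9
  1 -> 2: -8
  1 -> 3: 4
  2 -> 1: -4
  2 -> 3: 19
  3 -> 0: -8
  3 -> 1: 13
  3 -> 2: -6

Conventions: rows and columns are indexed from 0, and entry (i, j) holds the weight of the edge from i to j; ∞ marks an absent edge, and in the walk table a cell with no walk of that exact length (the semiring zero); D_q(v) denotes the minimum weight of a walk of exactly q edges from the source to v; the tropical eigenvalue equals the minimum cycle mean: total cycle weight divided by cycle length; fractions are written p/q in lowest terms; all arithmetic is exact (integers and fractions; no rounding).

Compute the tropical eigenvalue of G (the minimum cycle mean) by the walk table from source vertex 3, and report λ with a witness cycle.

q=0: [∞, ∞, ∞, 0]
q=1: [-8, 13, -6, ∞]
q=2: [-10, -10, 5, -13]
q=3: [-21, -10, -19, -15]
q=4: [-23, -23, -21, -26]
Optimal cycle mean attained by: cycle 0->3->0, total (-5) + (-8), length 2.
Answer: λ = -13/2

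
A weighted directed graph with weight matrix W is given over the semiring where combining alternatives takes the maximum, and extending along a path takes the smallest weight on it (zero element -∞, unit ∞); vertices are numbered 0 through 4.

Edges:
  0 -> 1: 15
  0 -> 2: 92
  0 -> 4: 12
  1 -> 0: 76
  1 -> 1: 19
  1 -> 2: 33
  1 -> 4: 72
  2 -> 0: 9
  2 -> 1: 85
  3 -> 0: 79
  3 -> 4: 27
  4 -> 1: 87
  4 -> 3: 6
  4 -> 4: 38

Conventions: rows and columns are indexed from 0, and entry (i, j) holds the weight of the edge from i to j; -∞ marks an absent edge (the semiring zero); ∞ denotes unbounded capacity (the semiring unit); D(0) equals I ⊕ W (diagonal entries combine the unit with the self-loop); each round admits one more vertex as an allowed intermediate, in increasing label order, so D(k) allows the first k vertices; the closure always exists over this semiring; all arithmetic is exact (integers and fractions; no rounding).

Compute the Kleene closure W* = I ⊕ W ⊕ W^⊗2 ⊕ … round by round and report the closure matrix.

D(0):
  [∞, 15, 92, -∞, 12]
  [76, ∞, 33, -∞, 72]
  [9, 85, ∞, -∞, -∞]
  [79, -∞, -∞, ∞, 27]
  [-∞, 87, -∞, 6, ∞]
D(1):
  [∞, 15, 92, -∞, 12]
  [76, ∞, 76, -∞, 72]
  [9, 85, ∞, -∞, 9]
  [79, 15, 79, ∞, 27]
  [-∞, 87, -∞, 6, ∞]
D(2):
  [∞, 15, 92, -∞, 15]
  [76, ∞, 76, -∞, 72]
  [76, 85, ∞, -∞, 72]
  [79, 15, 79, ∞, 27]
  [76, 87, 76, 6, ∞]
D(3):
  [∞, 85, 92, -∞, 72]
  [76, ∞, 76, -∞, 72]
  [76, 85, ∞, -∞, 72]
  [79, 79, 79, ∞, 72]
  [76, 87, 76, 6, ∞]
D(4):
  [∞, 85, 92, -∞, 72]
  [76, ∞, 76, -∞, 72]
  [76, 85, ∞, -∞, 72]
  [79, 79, 79, ∞, 72]
  [76, 87, 76, 6, ∞]
D(5):
  [∞, 85, 92, 6, 72]
  [76, ∞, 76, 6, 72]
  [76, 85, ∞, 6, 72]
  [79, 79, 79, ∞, 72]
  [76, 87, 76, 6, ∞]
Answer: W* = [[∞, 85, 92, 6, 72], [76, ∞, 76, 6, 72], [76, 85, ∞, 6, 72], [79, 79, 79, ∞, 72], [76, 87, 76, 6, ∞]]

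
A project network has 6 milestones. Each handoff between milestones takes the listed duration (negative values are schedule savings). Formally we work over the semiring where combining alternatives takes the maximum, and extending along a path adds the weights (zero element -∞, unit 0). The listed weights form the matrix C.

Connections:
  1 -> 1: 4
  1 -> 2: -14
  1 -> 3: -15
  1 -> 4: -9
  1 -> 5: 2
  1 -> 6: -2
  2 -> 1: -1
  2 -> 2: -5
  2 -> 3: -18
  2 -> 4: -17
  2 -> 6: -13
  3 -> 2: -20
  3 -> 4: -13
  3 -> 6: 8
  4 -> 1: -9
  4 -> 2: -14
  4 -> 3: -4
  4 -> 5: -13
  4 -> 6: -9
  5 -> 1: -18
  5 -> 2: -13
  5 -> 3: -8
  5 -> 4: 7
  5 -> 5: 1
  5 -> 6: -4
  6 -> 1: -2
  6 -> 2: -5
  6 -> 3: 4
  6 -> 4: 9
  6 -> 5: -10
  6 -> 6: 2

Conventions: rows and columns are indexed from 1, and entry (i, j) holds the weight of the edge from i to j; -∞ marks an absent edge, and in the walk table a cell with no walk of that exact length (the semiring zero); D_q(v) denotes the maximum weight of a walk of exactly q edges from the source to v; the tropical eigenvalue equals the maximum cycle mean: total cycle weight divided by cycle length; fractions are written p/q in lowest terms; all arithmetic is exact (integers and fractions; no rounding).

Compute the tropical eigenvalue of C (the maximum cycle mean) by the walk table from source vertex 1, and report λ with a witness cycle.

q=0: [0, -∞, -∞, -∞, -∞, -∞]
q=1: [4, -14, -15, -9, 2, -2]
q=2: [8, -7, 2, 9, 6, 2]
q=3: [12, -3, 6, 13, 10, 10]
q=4: [16, 5, 14, 19, 14, 14]
q=5: [20, 9, 18, 23, 18, 22]
q=6: [24, 17, 26, 31, 22, 26]
Optimal cycle mean attained by: cycle 3->6->3, total 8 + 4, length 2.
Answer: λ = 6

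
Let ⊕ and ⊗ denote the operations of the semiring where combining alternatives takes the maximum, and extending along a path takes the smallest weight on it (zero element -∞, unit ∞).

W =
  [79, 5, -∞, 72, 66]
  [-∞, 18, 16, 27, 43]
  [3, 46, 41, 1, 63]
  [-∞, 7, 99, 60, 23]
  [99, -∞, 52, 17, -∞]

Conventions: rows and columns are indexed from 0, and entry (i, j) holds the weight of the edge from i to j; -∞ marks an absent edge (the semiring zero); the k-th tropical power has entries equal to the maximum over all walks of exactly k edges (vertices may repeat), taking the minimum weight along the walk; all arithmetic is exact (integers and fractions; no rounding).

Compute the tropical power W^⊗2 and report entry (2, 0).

W^⊗2:
  [79, 7, 72, 72, 66]
  [43, 18, 43, 27, 23]
  [63, 41, 52, 27, 43]
  [23, 46, 60, 60, 63]
  [79, 46, 41, 72, 66]
Key observation: the optimum is the walk 2->4->0, with weight 63 min 99 = 63.
Optimal value attained by: walk 2->4->0.
Answer: (W^⊗2)[2][0] = 63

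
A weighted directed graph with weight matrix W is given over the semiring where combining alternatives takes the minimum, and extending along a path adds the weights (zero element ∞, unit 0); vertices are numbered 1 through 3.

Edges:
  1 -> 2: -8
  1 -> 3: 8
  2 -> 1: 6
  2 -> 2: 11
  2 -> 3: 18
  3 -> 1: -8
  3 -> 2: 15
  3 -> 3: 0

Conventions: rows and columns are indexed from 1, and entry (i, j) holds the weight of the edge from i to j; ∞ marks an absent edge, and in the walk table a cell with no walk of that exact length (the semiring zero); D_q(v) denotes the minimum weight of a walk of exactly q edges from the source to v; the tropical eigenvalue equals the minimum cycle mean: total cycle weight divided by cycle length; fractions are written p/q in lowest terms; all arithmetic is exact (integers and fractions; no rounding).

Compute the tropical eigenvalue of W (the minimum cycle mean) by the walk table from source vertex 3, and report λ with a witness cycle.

q=0: [∞, ∞, 0]
q=1: [-8, 15, 0]
q=2: [-8, -16, 0]
q=3: [-10, -16, 0]
Optimal cycle mean attained by: cycle 1->2->1, total (-8) + 6, length 2.
Answer: λ = -1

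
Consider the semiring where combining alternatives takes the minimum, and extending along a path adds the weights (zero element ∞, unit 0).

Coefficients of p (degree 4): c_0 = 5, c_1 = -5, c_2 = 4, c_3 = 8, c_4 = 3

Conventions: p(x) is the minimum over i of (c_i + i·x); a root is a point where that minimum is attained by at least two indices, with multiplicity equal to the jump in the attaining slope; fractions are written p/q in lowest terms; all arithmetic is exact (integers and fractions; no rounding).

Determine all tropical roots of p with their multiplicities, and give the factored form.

hull edge (i=0, c=5) to (i=1, c=-5): slope -10, span 1
hull edge (i=1, c=-5) to (i=4, c=3): slope 8/3, span 3
Factored form: p(x) = 3 ⊗ (x ⊕ (-8/3)) ⊗ (x ⊕ (-8/3)) ⊗ (x ⊕ (-8/3)) ⊗ (x ⊕ 10)
Answer: roots = -8/3 (mult 3), 10 (mult 1)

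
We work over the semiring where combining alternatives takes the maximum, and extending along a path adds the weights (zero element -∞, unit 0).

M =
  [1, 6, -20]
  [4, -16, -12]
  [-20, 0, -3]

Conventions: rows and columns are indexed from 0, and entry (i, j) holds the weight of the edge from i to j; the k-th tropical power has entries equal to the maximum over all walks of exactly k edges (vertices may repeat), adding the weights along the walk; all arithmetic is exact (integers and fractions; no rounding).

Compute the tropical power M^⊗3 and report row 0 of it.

M^⊗2:
  [10, 7, -6]
  [5, 10, -15]
  [4, -3, -6]
M^⊗3:
  [11, 16, -5]
  [14, 11, -2]
  [5, 10, -9]
Answer: row 0 of M^⊗3 = [11, 16, -5]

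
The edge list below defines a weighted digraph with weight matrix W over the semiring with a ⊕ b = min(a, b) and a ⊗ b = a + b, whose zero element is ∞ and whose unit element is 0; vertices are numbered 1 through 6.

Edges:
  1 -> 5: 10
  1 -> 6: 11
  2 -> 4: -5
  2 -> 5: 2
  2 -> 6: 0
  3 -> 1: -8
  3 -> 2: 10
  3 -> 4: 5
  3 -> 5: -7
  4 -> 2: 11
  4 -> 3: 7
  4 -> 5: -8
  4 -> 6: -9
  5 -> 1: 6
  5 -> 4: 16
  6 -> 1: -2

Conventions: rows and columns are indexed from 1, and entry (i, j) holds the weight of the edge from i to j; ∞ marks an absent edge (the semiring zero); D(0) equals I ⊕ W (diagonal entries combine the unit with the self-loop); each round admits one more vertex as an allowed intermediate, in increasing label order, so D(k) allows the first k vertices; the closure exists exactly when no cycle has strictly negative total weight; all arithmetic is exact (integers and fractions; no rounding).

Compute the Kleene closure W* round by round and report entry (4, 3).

D(0):
  [0, ∞, ∞, ∞, 10, 11]
  [∞, 0, ∞, -5, 2, 0]
  [-8, 10, 0, 5, -7, ∞]
  [∞, 11, 7, 0, -8, -9]
  [6, ∞, ∞, 16, 0, ∞]
  [-2, ∞, ∞, ∞, ∞, 0]
D(1):
  [0, ∞, ∞, ∞, 10, 11]
  [∞, 0, ∞, -5, 2, 0]
  [-8, 10, 0, 5, -7, 3]
  [∞, 11, 7, 0, -8, -9]
  [6, ∞, ∞, 16, 0, 17]
  [-2, ∞, ∞, ∞, 8, 0]
D(2):
  [0, ∞, ∞, ∞, 10, 11]
  [∞, 0, ∞, -5, 2, 0]
  [-8, 10, 0, 5, -7, 3]
  [∞, 11, 7, 0, -8, -9]
  [6, ∞, ∞, 16, 0, 17]
  [-2, ∞, ∞, ∞, 8, 0]
D(3):
  [0, ∞, ∞, ∞, 10, 11]
  [∞, 0, ∞, -5, 2, 0]
  [-8, 10, 0, 5, -7, 3]
  [-1, 11, 7, 0, -8, -9]
  [6, ∞, ∞, 16, 0, 17]
  [-2, ∞, ∞, ∞, 8, 0]
D(4):
  [0, ∞, ∞, ∞, 10, 11]
  [-6, 0, 2, -5, -13, -14]
  [-8, 10, 0, 5, -7, -4]
  [-1, 11, 7, 0, -8, -9]
  [6, 27, 23, 16, 0, 7]
  [-2, ∞, ∞, ∞, 8, 0]
D(5):
  [0, 37, 33, 26, 10, 11]
  [-7, 0, 2, -5, -13, -14]
  [-8, 10, 0, 5, -7, -4]
  [-2, 11, 7, 0, -8, -9]
  [6, 27, 23, 16, 0, 7]
  [-2, 35, 31, 24, 8, 0]
D(6):
  [0, 37, 33, 26, 10, 11]
  [-16, 0, 2, -5, -13, -14]
  [-8, 10, 0, 5, -7, -4]
  [-11, 11, 7, 0, -8, -9]
  [5, 27, 23, 16, 0, 7]
  [-2, 35, 31, 24, 8, 0]
Answer: W*[4][3] = 7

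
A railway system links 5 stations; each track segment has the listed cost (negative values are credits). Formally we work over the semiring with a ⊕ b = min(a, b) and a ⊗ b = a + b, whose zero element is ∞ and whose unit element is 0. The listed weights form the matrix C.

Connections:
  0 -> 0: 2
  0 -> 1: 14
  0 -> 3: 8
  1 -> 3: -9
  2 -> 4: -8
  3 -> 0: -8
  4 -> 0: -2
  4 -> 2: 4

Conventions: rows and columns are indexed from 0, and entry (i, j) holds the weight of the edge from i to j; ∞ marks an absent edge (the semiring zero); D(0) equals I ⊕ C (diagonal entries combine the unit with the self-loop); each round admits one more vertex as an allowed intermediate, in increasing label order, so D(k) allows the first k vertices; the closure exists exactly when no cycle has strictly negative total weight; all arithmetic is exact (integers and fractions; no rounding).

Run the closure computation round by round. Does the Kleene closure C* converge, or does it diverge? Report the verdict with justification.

D(0):
  [0, 14, ∞, 8, ∞]
  [∞, 0, ∞, -9, ∞]
  [∞, ∞, 0, ∞, -8]
  [-8, ∞, ∞, 0, ∞]
  [-2, ∞, 4, ∞, 0]
D(1):
  [0, 14, ∞, 8, ∞]
  [∞, 0, ∞, -9, ∞]
  [∞, ∞, 0, ∞, -8]
  [-8, 6, ∞, 0, ∞]
  [-2, 12, 4, 6, 0]
Detection: at round 2, diagonal entry (3, 3) turns strictly negative.
Key observation: the cycle 3->0->1->3 has total weight (-8) + 14 + (-9), which is strictly negative.
Answer: DIVERGES — negative cycle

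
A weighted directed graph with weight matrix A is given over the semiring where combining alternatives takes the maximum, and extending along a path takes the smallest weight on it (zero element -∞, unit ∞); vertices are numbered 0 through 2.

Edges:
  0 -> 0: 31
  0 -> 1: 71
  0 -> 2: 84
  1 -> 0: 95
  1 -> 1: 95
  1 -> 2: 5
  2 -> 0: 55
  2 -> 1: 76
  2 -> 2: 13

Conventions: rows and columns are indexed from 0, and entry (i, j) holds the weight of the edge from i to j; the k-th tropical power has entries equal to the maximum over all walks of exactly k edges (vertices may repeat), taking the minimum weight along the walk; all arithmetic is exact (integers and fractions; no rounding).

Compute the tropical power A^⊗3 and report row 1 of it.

A^⊗2:
  [71, 76, 31]
  [95, 95, 84]
  [76, 76, 55]
A^⊗3:
  [76, 76, 71]
  [95, 95, 84]
  [76, 76, 76]
Answer: row 1 of A^⊗3 = [95, 95, 84]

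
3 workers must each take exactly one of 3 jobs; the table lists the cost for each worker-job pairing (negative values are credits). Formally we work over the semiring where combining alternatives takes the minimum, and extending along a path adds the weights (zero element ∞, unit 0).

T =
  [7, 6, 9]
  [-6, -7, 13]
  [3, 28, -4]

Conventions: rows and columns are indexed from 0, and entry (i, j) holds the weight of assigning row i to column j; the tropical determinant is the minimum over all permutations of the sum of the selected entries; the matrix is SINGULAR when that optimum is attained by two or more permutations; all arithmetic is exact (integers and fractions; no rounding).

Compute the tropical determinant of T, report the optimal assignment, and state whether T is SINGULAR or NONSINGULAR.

σ = (0, 1, 2): 7 + (-7) + (-4) = -4
σ = (0, 2, 1): 7 + 13 + 28 = 48
σ = (1, 0, 2): 6 + (-6) + (-4) = -4
σ = (1, 2, 0): 6 + 13 + 3 = 22
σ = (2, 0, 1): 9 + (-6) + 28 = 31
σ = (2, 1, 0): 9 + (-7) + 3 = 5
Optimal value attained by: σ = (0, 1, 2).
Answer: det⊕(T) = -4; verdict: SINGULAR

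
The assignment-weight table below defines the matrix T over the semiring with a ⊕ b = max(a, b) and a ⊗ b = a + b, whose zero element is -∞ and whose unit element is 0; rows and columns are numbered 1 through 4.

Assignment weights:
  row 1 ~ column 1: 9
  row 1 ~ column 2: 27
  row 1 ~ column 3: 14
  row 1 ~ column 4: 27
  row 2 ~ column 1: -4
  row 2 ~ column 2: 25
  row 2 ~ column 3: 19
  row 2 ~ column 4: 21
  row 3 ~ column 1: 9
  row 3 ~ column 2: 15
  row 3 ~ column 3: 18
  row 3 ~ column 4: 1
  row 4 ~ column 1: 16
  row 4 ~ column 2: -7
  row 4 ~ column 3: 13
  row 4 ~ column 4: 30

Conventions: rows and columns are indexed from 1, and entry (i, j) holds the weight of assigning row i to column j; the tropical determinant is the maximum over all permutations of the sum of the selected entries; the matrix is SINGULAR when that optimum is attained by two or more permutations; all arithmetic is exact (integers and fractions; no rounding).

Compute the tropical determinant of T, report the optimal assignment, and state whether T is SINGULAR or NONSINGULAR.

σ = (1, 2, 3, 4): 9 + 25 + 18 + 30 = 82
σ = (1, 2, 4, 3): 9 + 25 + 1 + 13 = 48
σ = (1, 3, 2, 4): 9 + 19 + 15 + 30 = 73
σ = (1, 3, 4, 2): 9 + 19 + 1 + (-7) = 22
σ = (1, 4, 2, 3): 9 + 21 + 15 + 13 = 58
σ = (1, 4, 3, 2): 9 + 21 + 18 + (-7) = 41
σ = (2, 1, 3, 4): 27 + (-4) + 18 + 30 = 71
σ = (2, 1, 4, 3): 27 + (-4) + 1 + 13 = 37
σ = (2, 3, 1, 4): 27 + 19 + 9 + 30 = 85
σ = (2, 3, 4, 1): 27 + 19 + 1 + 16 = 63
σ = (2, 4, 1, 3): 27 + 21 + 9 + 13 = 70
σ = (2, 4, 3, 1): 27 + 21 + 18 + 16 = 82
σ = (3, 1, 2, 4): 14 + (-4) + 15 + 30 = 55
σ = (3, 1, 4, 2): 14 + (-4) + 1 + (-7) = 4
σ = (3, 2, 1, 4): 14 + 25 + 9 + 30 = 78
σ = (3, 2, 4, 1): 14 + 25 + 1 + 16 = 56
σ = (3, 4, 1, 2): 14 + 21 + 9 + (-7) = 37
σ = (3, 4, 2, 1): 14 + 21 + 15 + 16 = 66
σ = (4, 1, 2, 3): 27 + (-4) + 15 + 13 = 51
σ = (4, 1, 3, 2): 27 + (-4) + 18 + (-7) = 34
σ = (4, 2, 1, 3): 27 + 25 + 9 + 13 = 74
σ = (4, 2, 3, 1): 27 + 25 + 18 + 16 = 86
σ = (4, 3, 1, 2): 27 + 19 + 9 + (-7) = 48
σ = (4, 3, 2, 1): 27 + 19 + 15 + 16 = 77
Optimal value attained by: σ = (4, 2, 3, 1).
Answer: det⊕(T) = 86; verdict: NONSINGULAR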